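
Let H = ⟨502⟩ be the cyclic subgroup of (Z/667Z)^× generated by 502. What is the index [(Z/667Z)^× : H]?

4

ord(502) | φ(667) = φ(23·29) = (23−1)·(29−1) = 22·28 = 616 = 2^3 · 7 · 11.
Divisors of 616: 1, 2, 4, 7, 8, 11, 14, 22, 28, 44, 56, 77, 88, 154, 308, 616.
Test each divisor d:
502^1 ≡ 502
502^2 ≡ 545
502^4 ≡ 210
502^7 ≡ 521
502^8 ≡ 78
502^11 ≡ 22
502^14 ≡ 639
502^22 ≡ 484
502^28 ≡ 117
502^44 ≡ 139
502^56 ≡ 349
502^77 ≡ 666
502^88 ≡ 645
502^154 ≡ 1
The order of 502 is 154, so the subgroup it generates has 154 elements.
[(Z/667Z)^× : ⟨502⟩] = 616/154 = 4.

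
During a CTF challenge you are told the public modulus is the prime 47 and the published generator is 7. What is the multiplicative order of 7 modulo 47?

23

By Lagrange's theorem, ord_47(7) divides φ(47) = 47 − 1 = 46 = 2 · 23.
Divisors of 46: 1, 2, 23, 46.
Test each divisor d:
7^1 ≡ 7
7^2 ≡ 2
7^23 ≡ 1
Therefore the multiplicative order of 7 modulo 47 is 23.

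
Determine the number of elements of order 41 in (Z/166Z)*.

40

φ(166) = φ(2)·φ(83) = 1·82 = 82 = 2 · 41.
In a cyclic group of order 82, there are φ(d) elements of order d for each divisor d of 82, and zero for non-divisors.
41 | 82, and φ(41) = 41 − 1 = 40.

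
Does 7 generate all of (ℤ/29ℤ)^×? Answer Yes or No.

φ(29) = 29 − 1 = 28 = 2^2 · 7.
7 is a primitive root mod 29 iff 7^(φ(29)/q) ≢ 1 for every prime q | φ(29), i.e. q ∈ {2, 7}.
7^14 ≡ 1 (mod 29)  [q = 2: ≡ 1 ✗]
7^4 ≡ 23 (mod 29)  [q = 7: ≢ 1 ✓]
7^14 ≡ 1 shows ord(7) | 14, strictly less than φ(29); not a primitive root.

No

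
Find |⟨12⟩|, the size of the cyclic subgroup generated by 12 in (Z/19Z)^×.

The order of 12 must divide φ(19) = 19 − 1 = 18 = 2 · 3^2.
Divisors of 18: 1, 2, 3, 6, 9, 18.
Compute 12^d (mod 19) for the divisors d until we hit 1:
12^1 ≡ 12 (mod 19)
12^2 ≡ 11 (mod 19)
12^3 ≡ 18 (mod 19)
12^6 ≡ 1 (mod 19) ✓
So ord_19(12) = 6.

6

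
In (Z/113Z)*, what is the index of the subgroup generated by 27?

1

Since 27 ∈ (Z/113Z)^×, its order divides φ(113) = 113 − 1 = 112 = 2^4 · 7.
Divisors of 112: 1, 2, 4, 7, 8, 14, 16, 28, 56, 112.
Compute 27^d (mod 113) for the divisors d until we hit 1:
27^1 ≡ 27 (mod 113)
27^2 ≡ 51 (mod 113)
27^4 ≡ 2 (mod 113)
27^7 ≡ 42 (mod 113)
27^8 ≡ 4 (mod 113)
27^14 ≡ 69 (mod 113)
27^16 ≡ 16 (mod 113)
27^28 ≡ 15 (mod 113)
27^56 ≡ 112 (mod 113)
27^112 ≡ 1 (mod 113) ✓
Thus |⟨27⟩| = ord(27) = 112.
Index = |(Z/113Z)^×| / |⟨27⟩| = 112 / 112 = 1.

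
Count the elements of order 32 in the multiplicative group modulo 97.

16

φ(97) = 97 − 1 = 96 = 2^5 · 3.
(Z/97Z)^× is cyclic (|G| = 96); a cyclic group of order m has exactly φ(d) elements of each order d | m, and none otherwise.
32 = 2^5 divides 96, and φ(32) = 16.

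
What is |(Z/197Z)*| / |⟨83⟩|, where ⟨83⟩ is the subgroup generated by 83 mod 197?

14

Since 83 ∈ (Z/197Z)^×, its order divides φ(197) = 197 − 1 = 196 = 2^2 · 7^2.
Divisors of 196: 1, 2, 4, 7, 14, 28, 49, 98, 196.
Compute 83^d (mod 197) for the divisors d until we hit 1:
83^1 ≡ 83
83^2 ≡ 191
83^4 ≡ 36
83^7 ≡ 196
83^14 ≡ 1
So ord_197(83) = 14, hence |⟨83⟩| = 14.
Index = |(Z/197Z)^×| / |⟨83⟩| = 196 / 14 = 14.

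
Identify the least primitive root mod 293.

2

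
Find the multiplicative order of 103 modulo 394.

Since 103 ∈ (Z/394Z)^×, its order divides φ(394) = φ(2)·φ(197) = 1·196 = 196 = 2^2 · 7^2.
Divisors of 196: 1, 2, 4, 7, 14, 28, 49, 98, 196.
Compute 103^d (mod 394) for the divisors d until we hit 1:
103^1 ≡ 103 (mod 394)
103^2 ≡ 365 (mod 394)
103^4 ≡ 53 (mod 394)
103^7 ≡ 77 (mod 394)
103^14 ≡ 19 (mod 394)
103^28 ≡ 361 (mod 394)
103^49 ≡ 183 (mod 394)
103^98 ≡ 393 (mod 394)
103^196 ≡ 1 (mod 394) ✓
Therefore the multiplicative order of 103 modulo 394 is 196.

196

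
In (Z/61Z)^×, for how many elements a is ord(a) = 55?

φ(61) = 61 − 1 = 60 = 2^2 · 3 · 5.
Since (Z/61Z)^× is cyclic of order 60, the number of elements of order d is φ(d) when d | 60 and 0 otherwise.
Since 55 ∤ 60, the count is 0.

0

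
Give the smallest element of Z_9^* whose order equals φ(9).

φ(9) = φ(3^2) = 3·(3−1) = 6 = 2 · 3.
g is a primitive root iff g^(6/q) ≢ 1 (mod 9) for each prime q ∈ {2, 3}.
g = 2: 2^3 ≡ 8; 2^2 ≡ 4 — none is 1, so 2 is a primitive root.
The smallest primitive root modulo 9 is 2.

2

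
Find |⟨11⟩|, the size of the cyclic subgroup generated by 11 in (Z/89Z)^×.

22

By Lagrange's theorem, ord_89(11) divides φ(89) = 89 − 1 = 88 = 2^3 · 11.
Divisors of 88: 1, 2, 4, 8, 11, 22, 44, 88.
Test each divisor d:
11^1 ≡ 11 (mod 89)
11^2 ≡ 32 (mod 89)
11^4 ≡ 45 (mod 89)
11^8 ≡ 67 (mod 89)
11^11 ≡ 88 (mod 89)
11^22 ≡ 1 (mod 89) ✓
Hence ord(11) = 22.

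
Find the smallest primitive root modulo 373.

φ(373) = 373 − 1 = 372 = 2^2 · 3 · 31.
Test candidates g = 2, 3, … against the prime factors q ∈ {2, 3, 31} of φ(373): g is a generator iff g^(372/q) ≢ 1 for every such q.
g = 2: 2^186 ≡ 372; 2^124 ≡ 284; 2^12 ≡ 366 — none is 1, so 2 is a primitive root.
So 2 is the smallest generator of (Z/373Z)^×.

2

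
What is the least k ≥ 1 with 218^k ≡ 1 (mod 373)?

ord(218) | φ(373) = 373 − 1 = 372 = 2^2 · 3 · 31.
Divisors of 372: 1, 2, 3, 4, 6, 12, 31, 62, 93, 124, 186, 372.
Check 218^d mod 373 for each divisor in increasing order:
218^1 ≡ 218
218^2 ≡ 153
218^3 ≡ 157
218^4 ≡ 283
218^6 ≡ 31
218^12 ≡ 215
218^31 ≡ 304
218^62 ≡ 285
218^93 ≡ 104
218^124 ≡ 284
218^186 ≡ 372
218^372 ≡ 1
The smallest such exponent is 372, so the order of 218 is 372.

372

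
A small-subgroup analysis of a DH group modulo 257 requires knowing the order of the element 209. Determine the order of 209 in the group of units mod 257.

The order of 209 must divide φ(257) = 257 − 1 = 256 = 2^8.
Divisors of 256: 1, 2, 4, 8, 16, 32, 64, 128, 256.
Check 209^d mod 257 for each divisor in increasing order:
209^1 ≡ 209 (mod 257)
209^2 ≡ 248 (mod 257)
209^4 ≡ 81 (mod 257)
209^8 ≡ 136 (mod 257)
209^16 ≡ 249 (mod 257)
209^32 ≡ 64 (mod 257)
209^64 ≡ 241 (mod 257)
209^128 ≡ 256 (mod 257)
209^256 ≡ 1 (mod 257) ✓
So ord_257(209) = 256.

256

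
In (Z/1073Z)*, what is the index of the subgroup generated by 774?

The order of 774 must divide φ(1073) = φ(29·37) = (29−1)·(37−1) = 28·36 = 1008 = 2^4 · 3^2 · 7.
Divisors of 1008: 1, 2, 3, 4, 6, 7, 8, 9, 12, 14, 16, 18, 21, 24, 28, 36, 42, 48, 56, 63, 72, 84, 112, 126, 144, 168, 252, 336, 504, 1008.
Check 774^d mod 1073 for each divisor in increasing order:
774^1 ≡ 774 (mod 1073)
774^2 ≡ 342 (mod 1073)
774^3 ≡ 750 (mod 1073)
774^4 ≡ 7 (mod 1073)
774^6 ≡ 248 (mod 1073)
774^7 ≡ 958 (mod 1073)
774^8 ≡ 49 (mod 1073)
774^9 ≡ 371 (mod 1073)
774^12 ≡ 343 (mod 1073)
774^14 ≡ 349 (mod 1073)
774^16 ≡ 255 (mod 1073)
774^18 ≡ 297 (mod 1073)
774^21 ≡ 639 (mod 1073)
774^24 ≡ 692 (mod 1073)
774^28 ≡ 552 (mod 1073)
774^36 ≡ 223 (mod 1073)
774^42 ≡ 581 (mod 1073)
774^48 ≡ 306 (mod 1073)
774^56 ≡ 1045 (mod 1073)
774^63 ≡ 1 (mod 1073) ✓
So ord_1073(774) = 63, hence |⟨774⟩| = 63.
The index is φ(1073) / ord(774) = 1008 / 63 = 16.

16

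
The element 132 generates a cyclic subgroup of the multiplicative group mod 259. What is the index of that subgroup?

Since 132 ∈ (Z/259Z)^×, its order divides φ(259) = φ(7·37) = (7−1)·(37−1) = 6·36 = 216 = 2^3 · 3^3.
Divisors of 216: 1, 2, 3, 4, 6, 8, 9, 12, 18, 24, 27, 36, 54, 72, 108, 216.
Evaluate successive powers at the divisors of 216:
132^1 ≡ 132 (mod 259)
132^2 ≡ 71 (mod 259)
132^3 ≡ 48 (mod 259)
132^4 ≡ 120 (mod 259)
132^6 ≡ 232 (mod 259)
132^8 ≡ 155 (mod 259)
132^9 ≡ 258 (mod 259)
132^12 ≡ 211 (mod 259)
132^18 ≡ 1 (mod 259) ✓
Thus |⟨132⟩| = ord(132) = 18.
[(Z/259Z)^× : ⟨132⟩] = 216/18 = 12.

12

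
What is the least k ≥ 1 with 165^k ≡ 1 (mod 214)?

By Lagrange's theorem, ord_214(165) divides φ(214) = φ(2)·φ(107) = 1·106 = 106 = 2 · 53.
Divisors of 106: 1, 2, 53, 106.
Compute 165^d (mod 214) for the divisors d until we hit 1:
165^1 ≡ 165
165^2 ≡ 47
165^53 ≡ 213
165^106 ≡ 1
Therefore the multiplicative order of 165 modulo 214 is 106.

106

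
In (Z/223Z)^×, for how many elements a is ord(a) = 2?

φ(223) = 223 − 1 = 222 = 2 · 3 · 37.
In a cyclic group of order 222, there are φ(d) elements of order d for each divisor d of 222, and zero for non-divisors.
2 | 222, and φ(2) = 2 − 1 = 1.

1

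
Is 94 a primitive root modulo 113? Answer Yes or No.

φ(113) = 113 − 1 = 112 = 2^4 · 7.
An element g generates (Z/113Z)^× iff g^(112/q) ≢ 1 (mod 113) for each prime q ∈ {2, 7}.
94^56 ≡ 112 (mod 113)  [q = 2: ≢ 1 ✓]
94^16 ≡ 49 (mod 113)  [q = 7: ≢ 1 ✓]
All checks pass, so 94 has order 112 and is a primitive root modulo 113.

Yes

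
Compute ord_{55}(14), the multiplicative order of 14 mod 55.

10

ord(14) | φ(55) = φ(5·11) = (5−1)·(11−1) = 4·10 = 40 = 2^3 · 5.
Divisors of 40: 1, 2, 4, 5, 8, 10, 20, 40.
Check 14^d mod 55 for each divisor in increasing order:
14^1 ≡ 14
14^2 ≡ 31
14^4 ≡ 26
14^5 ≡ 34
14^8 ≡ 16
14^10 ≡ 1
The smallest such exponent is 10, so the order of 14 is 10.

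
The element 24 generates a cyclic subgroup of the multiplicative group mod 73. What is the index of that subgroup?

6

ord(24) | φ(73) = 73 − 1 = 72 = 2^3 · 3^2.
Divisors of 72: 1, 2, 3, 4, 6, 8, 9, 12, 18, 24, 36, 72.
Compute 24^d (mod 73) for the divisors d until we hit 1:
24^1 ≡ 24
24^2 ≡ 65
24^3 ≡ 27
24^4 ≡ 64
24^6 ≡ 72
24^8 ≡ 8
24^9 ≡ 46
24^12 ≡ 1
So ord_73(24) = 12, hence |⟨24⟩| = 12.
Index = |(Z/73Z)^×| / |⟨24⟩| = 72 / 12 = 6.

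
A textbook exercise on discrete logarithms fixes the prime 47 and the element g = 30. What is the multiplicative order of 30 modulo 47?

46

By Lagrange's theorem, ord_47(30) divides φ(47) = 47 − 1 = 46 = 2 · 23.
Divisors of 46: 1, 2, 23, 46.
Evaluate successive powers at the divisors of 46:
30^1 ≡ 30
30^2 ≡ 7
30^23 ≡ 46
30^46 ≡ 1
So ord_47(30) = 46.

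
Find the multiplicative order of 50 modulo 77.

10

By Lagrange's theorem, ord_77(50) divides φ(77) = φ(7·11) = (7−1)·(11−1) = 6·10 = 60 = 2^2 · 3 · 5.
Divisors of 60: 1, 2, 3, 4, 5, 6, 10, 12, 15, 20, 30, 60.
Test each divisor d:
50^1 ≡ 50
50^2 ≡ 36
50^3 ≡ 29
50^4 ≡ 64
50^5 ≡ 43
50^6 ≡ 71
50^10 ≡ 1
So ord_77(50) = 10.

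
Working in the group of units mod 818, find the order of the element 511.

The order of 511 must divide φ(818) = φ(2)·φ(409) = 1·408 = 408 = 2^3 · 3 · 17.
Divisors of 408: 1, 2, 3, 4, 6, 8, 12, 17, 24, 34, 51, 68, 102, 136, 204, 408.
Compute 511^d (mod 818) for the divisors d until we hit 1:
511^1 ≡ 511 (mod 818)
511^2 ≡ 179 (mod 818)
511^3 ≡ 671 (mod 818)
511^4 ≡ 139 (mod 818)
511^6 ≡ 341 (mod 818)
511^8 ≡ 507 (mod 818)
511^12 ≡ 125 (mod 818)
511^17 ≡ 53 (mod 818)
511^24 ≡ 83 (mod 818)
511^34 ≡ 355 (mod 818)
511^51 ≡ 1 (mod 818) ✓
So ord_818(511) = 51.

51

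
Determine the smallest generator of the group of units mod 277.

φ(277) = 277 − 1 = 276 = 2^2 · 3 · 23.
g is a primitive root iff g^(276/q) ≢ 1 (mod 277) for each prime q ∈ {2, 3, 23}.
g = 2: 2^138 ≡ 276; 2^92 ≡ 1 — hits 1, so not a primitive root.
g = 3: 3^138 ≡ 1 — hits 1, so not a primitive root.
g = 4: 4^138 ≡ 1 — hits 1, so not a primitive root.
g = 5: 5^138 ≡ 276; 5^92 ≡ 116; 5^12 ≡ 27 — none is 1, so 5 is a primitive root.
Hence the least primitive root of 277 is 5.

5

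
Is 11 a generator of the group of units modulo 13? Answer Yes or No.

Yes

φ(13) = 13 − 1 = 12 = 2^2 · 3.
It suffices to check that the order of 11 is not a proper divisor of 12: compute 11^(12/q) for q ∈ {2, 3}.
11^6 ≡ 12 (mod 13)  [q = 2: ≢ 1 ✓]
11^4 ≡ 3 (mod 13)  [q = 3: ≢ 1 ✓]
None equal 1, so ord_13(11) = 12: 11 is a primitive root.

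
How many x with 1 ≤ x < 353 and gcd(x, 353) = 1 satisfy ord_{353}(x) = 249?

0

φ(353) = 353 − 1 = 352 = 2^5 · 11.
Since (Z/353Z)^× is cyclic of order 352, the number of elements of order d is φ(d) when d | 352 and 0 otherwise.
Here 352 is not a multiple of 249, so there are no elements of order 249.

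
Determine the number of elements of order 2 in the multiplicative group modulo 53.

φ(53) = 53 − 1 = 52 = 2^2 · 13.
In a cyclic group of order 52, there are φ(d) elements of order d for each divisor d of 52, and zero for non-divisors.
2 | 52, and φ(2) = 2 − 1 = 1.

1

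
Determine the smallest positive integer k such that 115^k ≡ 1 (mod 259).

18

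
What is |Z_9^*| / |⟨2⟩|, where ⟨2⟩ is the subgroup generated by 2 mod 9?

1

ord(2) | φ(9) = φ(3^2) = 3·(3−1) = 6 = 2 · 3.
Divisors of 6: 1, 2, 3, 6.
Compute 2^d (mod 9) for the divisors d until we hit 1:
2^1 ≡ 2 (mod 9)
2^2 ≡ 4 (mod 9)
2^3 ≡ 8 (mod 9)
2^6 ≡ 1 (mod 9) ✓
The order of 2 is 6, so the subgroup it generates has 6 elements.
[(Z/9Z)^× : ⟨2⟩] = 6/6 = 1.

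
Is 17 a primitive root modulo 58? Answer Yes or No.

No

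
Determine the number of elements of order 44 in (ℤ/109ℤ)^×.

φ(109) = 109 − 1 = 108 = 2^2 · 3^3.
(Z/109Z)^× is cyclic (|G| = 108); a cyclic group of order m has exactly φ(d) elements of each order d | m, and none otherwise.
Since 44 ∤ 108, the count is 0.

0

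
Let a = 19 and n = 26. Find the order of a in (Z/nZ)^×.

The order of 19 must divide φ(26) = φ(2)·φ(13) = 1·12 = 12 = 2^2 · 3.
Divisors of 12: 1, 2, 3, 4, 6, 12.
Test each divisor d:
19^1 ≡ 19 (mod 26)
19^2 ≡ 23 (mod 26)
19^3 ≡ 21 (mod 26)
19^4 ≡ 9 (mod 26)
19^6 ≡ 25 (mod 26)
19^12 ≡ 1 (mod 26) ✓
Therefore the multiplicative order of 19 modulo 26 is 12.

12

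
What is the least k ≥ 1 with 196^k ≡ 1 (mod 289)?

By Lagrange's theorem, ord_289(196) divides φ(289) = φ(17^2) = 17·(17−1) = 272 = 2^4 · 17.
Divisors of 272: 1, 2, 4, 8, 16, 17, 34, 68, 136, 272.
Compute 196^d (mod 289) for the divisors d until we hit 1:
196^1 ≡ 196 (mod 289)
196^2 ≡ 268 (mod 289)
196^4 ≡ 152 (mod 289)
196^8 ≡ 273 (mod 289)
196^16 ≡ 256 (mod 289)
196^17 ≡ 179 (mod 289)
196^34 ≡ 251 (mod 289)
196^68 ≡ 288 (mod 289)
196^136 ≡ 1 (mod 289) ✓
Therefore the multiplicative order of 196 modulo 289 is 136.

136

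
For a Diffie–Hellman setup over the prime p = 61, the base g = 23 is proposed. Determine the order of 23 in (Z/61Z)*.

20

By Lagrange's theorem, ord_61(23) divides φ(61) = 61 − 1 = 60 = 2^2 · 3 · 5.
Divisors of 60: 1, 2, 3, 4, 5, 6, 10, 12, 15, 20, 30, 60.
Check 23^d mod 61 for each divisor in increasing order:
23^1 ≡ 23
23^2 ≡ 41
23^3 ≡ 28
23^4 ≡ 34
23^5 ≡ 50
23^6 ≡ 52
23^10 ≡ 60
23^12 ≡ 20
23^15 ≡ 11
23^20 ≡ 1
Therefore the multiplicative order of 23 modulo 61 is 20.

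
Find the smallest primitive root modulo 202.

3

φ(202) = φ(2)·φ(101) = 1·100 = 100 = 2^2 · 5^2.
Test candidates g = 2, 3, … against the prime factors q ∈ {2, 5} of φ(202): g is a generator iff g^(100/q) ≢ 1 for every such q.
g = 2: gcd(2, 202) = 2 > 1, not a unit — skip.
g = 3: 3^50 ≡ 201; 3^20 ≡ 185 — none is 1, so 3 is a primitive root.
So 3 is the smallest generator of (Z/202Z)^×.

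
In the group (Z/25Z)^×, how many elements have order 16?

φ(25) = φ(5^2) = 5·(5−1) = 20 = 2^2 · 5.
In a cyclic group of order 20, there are φ(d) elements of order d for each divisor d of 20, and zero for non-divisors.
16 does not divide 20, so no element of (Z/25Z)^× has order 16.

0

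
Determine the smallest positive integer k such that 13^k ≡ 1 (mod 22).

10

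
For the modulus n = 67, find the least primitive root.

2

φ(67) = 67 − 1 = 66 = 2 · 3 · 11.
Test candidates g = 2, 3, … against the prime factors q ∈ {2, 3, 11} of φ(67): g is a generator iff g^(66/q) ≢ 1 for every such q.
g = 2: 2^33 ≡ 66; 2^22 ≡ 37; 2^6 ≡ 64 — none is 1, so 2 is a primitive root.
The smallest primitive root modulo 67 is 2.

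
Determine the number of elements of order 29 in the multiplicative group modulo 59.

28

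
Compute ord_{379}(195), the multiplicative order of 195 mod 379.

7

The order of 195 must divide φ(379) = 379 − 1 = 378 = 2 · 3^3 · 7.
Divisors of 378: 1, 2, 3, 6, 7, 9, 14, 18, 21, 27, 42, 54, 63, 126, 189, 378.
Evaluate successive powers at the divisors of 378:
195^1 ≡ 195 (mod 379)
195^2 ≡ 125 (mod 379)
195^3 ≡ 119 (mod 379)
195^6 ≡ 138 (mod 379)
195^7 ≡ 1 (mod 379) ✓
Hence ord(195) = 7.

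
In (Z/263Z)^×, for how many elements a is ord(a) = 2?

1

φ(263) = 263 − 1 = 262 = 2 · 131.
(Z/263Z)^× is cyclic (|G| = 262); a cyclic group of order m has exactly φ(d) elements of each order d | m, and none otherwise.
2 | 262, and φ(2) = 2 − 1 = 1.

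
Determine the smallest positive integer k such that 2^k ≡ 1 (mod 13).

12

Since 2 ∈ (Z/13Z)^×, its order divides φ(13) = 13 − 1 = 12 = 2^2 · 3.
Divisors of 12: 1, 2, 3, 4, 6, 12.
Compute 2^d (mod 13) for the divisors d until we hit 1:
2^1 ≡ 2 (mod 13)
2^2 ≡ 4 (mod 13)
2^3 ≡ 8 (mod 13)
2^4 ≡ 3 (mod 13)
2^6 ≡ 12 (mod 13)
2^12 ≡ 1 (mod 13) ✓
Therefore the multiplicative order of 2 modulo 13 is 12.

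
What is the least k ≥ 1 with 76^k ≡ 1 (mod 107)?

53

By Lagrange's theorem, ord_107(76) divides φ(107) = 107 − 1 = 106 = 2 · 53.
Divisors of 106: 1, 2, 53, 106.
Test each divisor d:
76^1 ≡ 76 (mod 107)
76^2 ≡ 105 (mod 107)
76^53 ≡ 1 (mod 107) ✓
Therefore the multiplicative order of 76 modulo 107 is 53.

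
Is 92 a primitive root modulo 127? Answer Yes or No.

φ(127) = 127 − 1 = 126 = 2 · 3^2 · 7.
92 is a primitive root mod 127 iff 92^(φ(127)/q) ≢ 1 for every prime q | φ(127), i.e. q ∈ {2, 3, 7}.
92^63 ≡ 126 (mod 127)  [q = 2: ≢ 1 ✓]
92^42 ≡ 107 (mod 127)  [q = 3: ≢ 1 ✓]
92^18 ≡ 32 (mod 127)  [q = 7: ≢ 1 ✓]
Every test exponent gives a nontrivial residue, hence 92 generates the full group.

Yes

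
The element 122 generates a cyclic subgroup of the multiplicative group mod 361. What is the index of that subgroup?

The order of 122 must divide φ(361) = φ(19^2) = 19·(19−1) = 342 = 2 · 3^2 · 19.
Divisors of 342: 1, 2, 3, 6, 9, 18, 19, 38, 57, 114, 171, 342.
Test each divisor d:
122^1 ≡ 122 (mod 361)
122^2 ≡ 83 (mod 361)
122^3 ≡ 18 (mod 361)
122^6 ≡ 324 (mod 361)
122^9 ≡ 56 (mod 361)
122^18 ≡ 248 (mod 361)
122^19 ≡ 293 (mod 361)
122^38 ≡ 292 (mod 361)
122^57 ≡ 360 (mod 361)
122^114 ≡ 1 (mod 361) ✓
So ord_361(122) = 114, hence |⟨122⟩| = 114.
The index is φ(361) / ord(122) = 342 / 114 = 3.

3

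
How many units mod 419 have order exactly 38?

18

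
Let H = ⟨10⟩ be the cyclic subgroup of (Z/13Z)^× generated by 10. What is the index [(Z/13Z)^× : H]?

The order of 10 must divide φ(13) = 13 − 1 = 12 = 2^2 · 3.
Divisors of 12: 1, 2, 3, 4, 6, 12.
Check 10^d mod 13 for each divisor in increasing order:
10^1 ≡ 10 (mod 13)
10^2 ≡ 9 (mod 13)
10^3 ≡ 12 (mod 13)
10^4 ≡ 3 (mod 13)
10^6 ≡ 1 (mod 13) ✓
The order of 10 is 6, so the subgroup it generates has 6 elements.
[(Z/13Z)^× : ⟨10⟩] = 12/6 = 2.

2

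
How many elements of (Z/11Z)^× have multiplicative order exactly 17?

φ(11) = 11 − 1 = 10 = 2 · 5.
In a cyclic group of order 10, there are φ(d) elements of order d for each divisor d of 10, and zero for non-divisors.
Since 17 ∤ 10, the count is 0.

0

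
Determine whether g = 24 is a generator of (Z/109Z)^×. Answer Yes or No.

Yes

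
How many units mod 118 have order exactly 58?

28

φ(118) = φ(2)·φ(59) = 1·58 = 58 = 2 · 29.
(Z/118Z)^× is cyclic (|G| = 58); a cyclic group of order m has exactly φ(d) elements of each order d | m, and none otherwise.
58 = 2 · 29 divides 58, and φ(58) = 28.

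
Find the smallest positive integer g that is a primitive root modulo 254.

3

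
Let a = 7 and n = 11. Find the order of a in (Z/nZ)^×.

10

Since 7 ∈ (Z/11Z)^×, its order divides φ(11) = 11 − 1 = 10 = 2 · 5.
Divisors of 10: 1, 2, 5, 10.
Evaluate successive powers at the divisors of 10:
7^1 ≡ 7 (mod 11)
7^2 ≡ 5 (mod 11)
7^5 ≡ 10 (mod 11)
7^10 ≡ 1 (mod 11) ✓
So ord_11(7) = 10.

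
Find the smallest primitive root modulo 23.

5

φ(23) = 23 − 1 = 22 = 2 · 11.
Test candidates g = 2, 3, … against the prime factors q ∈ {2, 11} of φ(23): g is a generator iff g^(22/q) ≢ 1 for every such q.
g = 2: 2^11 ≡ 1 — hits 1, so not a primitive root.
g = 3: 3^11 ≡ 1 — hits 1, so not a primitive root.
g = 4: 4^11 ≡ 1 — hits 1, so not a primitive root.
g = 5: 5^11 ≡ 22; 5^2 ≡ 2 — none is 1, so 5 is a primitive root.
So 5 is the smallest generator of (Z/23Z)^×.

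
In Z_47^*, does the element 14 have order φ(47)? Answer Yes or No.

No

φ(47) = 47 − 1 = 46 = 2 · 23.
An element g generates (Z/47Z)^× iff g^(46/q) ≢ 1 (mod 47) for each prime q ∈ {2, 23}.
14^23 ≡ 1 (mod 47)  [q = 2: ≡ 1 ✗]
14^2 ≡ 8 (mod 47)  [q = 23: ≢ 1 ✓]
Since 14^23 ≡ 1, the order of 14 divides 23 < 46, so 14 is not a primitive root.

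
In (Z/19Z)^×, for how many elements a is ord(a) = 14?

φ(19) = 19 − 1 = 18 = 2 · 3^2.
(Z/19Z)^× is cyclic (|G| = 18); a cyclic group of order m has exactly φ(d) elements of each order d | m, and none otherwise.
14 does not divide 18, so no element of (Z/19Z)^× has order 14.

0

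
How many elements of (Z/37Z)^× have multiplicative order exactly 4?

2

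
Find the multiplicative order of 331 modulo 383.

191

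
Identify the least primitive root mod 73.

φ(73) = 73 − 1 = 72 = 2^3 · 3^2.
Test candidates g = 2, 3, … against the prime factors q ∈ {2, 3} of φ(73): g is a generator iff g^(72/q) ≢ 1 for every such q.
g = 2: 2^36 ≡ 1 — hits 1, so not a primitive root.
g = 3: 3^36 ≡ 1 — hits 1, so not a primitive root.
g = 4: 4^36 ≡ 1 — hits 1, so not a primitive root.
g = 5: 5^36 ≡ 72; 5^24 ≡ 8 — none is 1, so 5 is a primitive root.
Hence the least primitive root of 73 is 5.

5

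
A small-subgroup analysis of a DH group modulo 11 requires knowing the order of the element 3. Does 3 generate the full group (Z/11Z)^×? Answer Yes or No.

φ(11) = 11 − 1 = 10 = 2 · 5.
3 is a primitive root mod 11 iff 3^(φ(11)/q) ≢ 1 for every prime q | φ(11), i.e. q ∈ {2, 5}.
3^5 ≡ 1 (mod 11)  [q = 2: ≡ 1 ✗]
3^2 ≡ 9 (mod 11)  [q = 5: ≢ 1 ✓]
The check at q = 2 fails, so 3 generates a proper subgroup.

No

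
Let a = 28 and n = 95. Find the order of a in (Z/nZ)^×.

ord(28) | φ(95) = φ(5·19) = (5−1)·(19−1) = 4·18 = 72 = 2^3 · 3^2.
Divisors of 72: 1, 2, 3, 4, 6, 8, 9, 12, 18, 24, 36, 72.
Test each divisor d:
28^1 ≡ 28 (mod 95)
28^2 ≡ 24 (mod 95)
28^3 ≡ 7 (mod 95)
28^4 ≡ 6 (mod 95)
28^6 ≡ 49 (mod 95)
28^8 ≡ 36 (mod 95)
28^9 ≡ 58 (mod 95)
28^12 ≡ 26 (mod 95)
28^18 ≡ 39 (mod 95)
28^24 ≡ 11 (mod 95)
28^36 ≡ 1 (mod 95) ✓
So ord_95(28) = 36.

36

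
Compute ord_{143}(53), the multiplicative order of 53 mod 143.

5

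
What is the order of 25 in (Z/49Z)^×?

Since 25 ∈ (Z/49Z)^×, its order divides φ(49) = φ(7^2) = 7·(7−1) = 42 = 2 · 3 · 7.
Divisors of 42: 1, 2, 3, 6, 7, 14, 21, 42.
Compute 25^d (mod 49) for the divisors d until we hit 1:
25^1 ≡ 25
25^2 ≡ 37
25^3 ≡ 43
25^6 ≡ 36
25^7 ≡ 18
25^14 ≡ 30
25^21 ≡ 1
So ord_49(25) = 21.

21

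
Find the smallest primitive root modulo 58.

φ(58) = φ(2)·φ(29) = 1·28 = 28 = 2^2 · 7.
g is a primitive root iff g^(28/q) ≢ 1 (mod 58) for each prime q ∈ {2, 7}.
g = 2: gcd(2, 58) = 2 > 1, not a unit — skip.
g = 3: 3^14 ≡ 57; 3^4 ≡ 23 — none is 1, so 3 is a primitive root.
The smallest primitive root modulo 58 is 3.

3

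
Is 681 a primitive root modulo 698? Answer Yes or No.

No

φ(698) = φ(2)·φ(349) = 1·348 = 348 = 2^2 · 3 · 29.
Test 681^(348/q) mod 698 for each prime factor q of 348:
681^174 ≡ 1 (mod 698)  [q = 2: ≡ 1 ✗]
681^116 ≡ 1 (mod 698)  [q = 3: ≡ 1 ✗]
681^12 ≡ 263 (mod 698)  [q = 29: ≢ 1 ✓]
Since 681^174 ≡ 1, the order of 681 divides 174 < 348, so 681 is not a primitive root.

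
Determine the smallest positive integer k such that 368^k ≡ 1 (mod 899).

Since 368 ∈ (Z/899Z)^×, its order divides φ(899) = φ(29·31) = (29−1)·(31−1) = 28·30 = 840 = 2^3 · 3 · 5 · 7.
Divisors of 840: 1, 2, 3, 4, 5, 6, 7, 8, 10, 12, 14, 15, 20, 21, 24, 28, 30, 35, 40, 42, 56, 60, 70, 84, 105, 120, 140, 168, 210, 280, 420, 840.
Check 368^d mod 899 for each divisor in increasing order:
368^1 ≡ 368
368^2 ≡ 574
368^3 ≡ 866
368^4 ≡ 442
368^5 ≡ 836
368^6 ≡ 190
368^7 ≡ 697
368^8 ≡ 281
368^10 ≡ 373
368^12 ≡ 140
368^14 ≡ 349
368^15 ≡ 774
368^20 ≡ 683
368^21 ≡ 523
368^24 ≡ 721
368^28 ≡ 436
368^30 ≡ 342
368^35 ≡ 30
368^40 ≡ 807
368^42 ≡ 233
368^56 ≡ 407
368^60 ≡ 94
368^70 ≡ 1
So ord_899(368) = 70.

70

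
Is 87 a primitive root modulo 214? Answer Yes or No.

φ(214) = φ(2)·φ(107) = 1·106 = 106 = 2 · 53.
87 is a primitive root mod 214 iff 87^(φ(214)/q) ≢ 1 for every prime q | φ(214), i.e. q ∈ {2, 53}.
87^53 ≡ 1 (mod 214)  [q = 2: ≡ 1 ✗]
87^2 ≡ 79 (mod 214)  [q = 53: ≢ 1 ✓]
87^53 ≡ 1 shows ord(87) | 53, strictly less than φ(214); not a primitive root.

No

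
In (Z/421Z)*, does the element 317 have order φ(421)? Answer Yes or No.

No

φ(421) = 421 − 1 = 420 = 2^2 · 3 · 5 · 7.
Test 317^(420/q) mod 421 for each prime factor q of 420:
317^210 ≡ 1 (mod 421)  [q = 2: ≡ 1 ✗]
317^140 ≡ 1 (mod 421)  [q = 3: ≡ 1 ✗]
317^84 ≡ 279 (mod 421)  [q = 5: ≢ 1 ✓]
317^60 ≡ 385 (mod 421)  [q = 7: ≢ 1 ✓]
317^210 ≡ 1 shows ord(317) | 210, strictly less than φ(421); not a primitive root.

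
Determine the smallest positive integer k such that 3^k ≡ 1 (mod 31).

30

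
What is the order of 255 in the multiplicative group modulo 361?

114

Since 255 ∈ (Z/361Z)^×, its order divides φ(361) = φ(19^2) = 19·(19−1) = 342 = 2 · 3^2 · 19.
Divisors of 342: 1, 2, 3, 6, 9, 18, 19, 38, 57, 114, 171, 342.
Test each divisor d:
255^1 ≡ 255 (mod 361)
255^2 ≡ 45 (mod 361)
255^3 ≡ 284 (mod 361)
255^6 ≡ 153 (mod 361)
255^9 ≡ 132 (mod 361)
255^18 ≡ 96 (mod 361)
255^19 ≡ 293 (mod 361)
255^38 ≡ 292 (mod 361)
255^57 ≡ 360 (mod 361)
255^114 ≡ 1 (mod 361) ✓
So ord_361(255) = 114.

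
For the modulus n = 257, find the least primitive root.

3

φ(257) = 257 − 1 = 256 = 2^8.
g is a primitive root iff g^(256/q) ≢ 1 (mod 257) for each prime q ∈ {2}.
g = 2: 2^128 ≡ 1 — hits 1, so not a primitive root.
g = 3: 3^128 ≡ 256 — none is 1, so 3 is a primitive root.
Hence the least primitive root of 257 is 3.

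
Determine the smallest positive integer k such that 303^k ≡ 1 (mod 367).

Since 303 ∈ (Z/367Z)^×, its order divides φ(367) = 367 − 1 = 366 = 2 · 3 · 61.
Divisors of 366: 1, 2, 3, 6, 61, 122, 183, 366.
Test each divisor d:
303^1 ≡ 303
303^2 ≡ 59
303^3 ≡ 261
303^6 ≡ 226
303^61 ≡ 366
303^122 ≡ 1
The smallest such exponent is 122, so the order of 303 is 122.

122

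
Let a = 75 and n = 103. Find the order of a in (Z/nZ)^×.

Since 75 ∈ (Z/103Z)^×, its order divides φ(103) = 103 − 1 = 102 = 2 · 3 · 17.
Divisors of 102: 1, 2, 3, 6, 17, 34, 51, 102.
Test each divisor d:
75^1 ≡ 75 (mod 103)
75^2 ≡ 63 (mod 103)
75^3 ≡ 90 (mod 103)
75^6 ≡ 66 (mod 103)
75^17 ≡ 47 (mod 103)
75^34 ≡ 46 (mod 103)
75^51 ≡ 102 (mod 103)
75^102 ≡ 1 (mod 103) ✓
Therefore the multiplicative order of 75 modulo 103 is 102.

102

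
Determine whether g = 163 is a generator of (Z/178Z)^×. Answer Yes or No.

Yes

φ(178) = φ(2)·φ(89) = 1·88 = 88 = 2^3 · 11.
163 is a primitive root mod 178 iff 163^(φ(178)/q) ≢ 1 for every prime q | φ(178), i.e. q ∈ {2, 11}.
163^44 ≡ 177 (mod 178)  [q = 2: ≢ 1 ✓]
163^8 ≡ 167 (mod 178)  [q = 11: ≢ 1 ✓]
Every test exponent gives a nontrivial residue, hence 163 generates the full group.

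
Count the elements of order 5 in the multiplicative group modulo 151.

φ(151) = 151 − 1 = 150 = 2 · 3 · 5^2.
Since (Z/151Z)^× is cyclic of order 150, the number of elements of order d is φ(d) when d | 150 and 0 otherwise.
5 | 150, and φ(5) = 5 − 1 = 4.

4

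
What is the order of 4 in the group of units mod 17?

4

ord(4) | φ(17) = 17 − 1 = 16 = 2^4.
Divisors of 16: 1, 2, 4, 8, 16.
Test each divisor d:
4^1 ≡ 4 (mod 17)
4^2 ≡ 16 (mod 17)
4^4 ≡ 1 (mod 17) ✓
Hence ord(4) = 4.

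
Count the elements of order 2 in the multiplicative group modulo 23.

φ(23) = 23 − 1 = 22 = 2 · 11.
(Z/23Z)^× is cyclic (|G| = 22); a cyclic group of order m has exactly φ(d) elements of each order d | m, and none otherwise.
2 | 22, and φ(2) = 2 − 1 = 1.

1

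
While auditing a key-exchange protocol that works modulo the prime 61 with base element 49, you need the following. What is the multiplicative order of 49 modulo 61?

The order of 49 must divide φ(61) = 61 − 1 = 60 = 2^2 · 3 · 5.
Divisors of 60: 1, 2, 3, 4, 5, 6, 10, 12, 15, 20, 30, 60.
Check 49^d mod 61 for each divisor in increasing order:
49^1 ≡ 49 (mod 61)
49^2 ≡ 22 (mod 61)
49^3 ≡ 41 (mod 61)
49^4 ≡ 57 (mod 61)
49^5 ≡ 48 (mod 61)
49^6 ≡ 34 (mod 61)
49^10 ≡ 47 (mod 61)
49^12 ≡ 58 (mod 61)
49^15 ≡ 60 (mod 61)
49^20 ≡ 13 (mod 61)
49^30 ≡ 1 (mod 61) ✓
The smallest such exponent is 30, so the order of 49 is 30.

30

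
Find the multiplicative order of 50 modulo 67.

By Lagrange's theorem, ord_67(50) divides φ(67) = 67 − 1 = 66 = 2 · 3 · 11.
Divisors of 66: 1, 2, 3, 6, 11, 22, 33, 66.
Evaluate successive powers at the divisors of 66:
50^1 ≡ 50
50^2 ≡ 21
50^3 ≡ 45
50^6 ≡ 15
50^11 ≡ 38
50^22 ≡ 37
50^33 ≡ 66
50^66 ≡ 1
Therefore the multiplicative order of 50 modulo 67 is 66.

66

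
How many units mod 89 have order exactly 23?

0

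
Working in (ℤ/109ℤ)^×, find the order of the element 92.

36

By Lagrange's theorem, ord_109(92) divides φ(109) = 109 − 1 = 108 = 2^2 · 3^3.
Divisors of 108: 1, 2, 3, 4, 6, 9, 12, 18, 27, 36, 54, 108.
Compute 92^d (mod 109) for the divisors d until we hit 1:
92^1 ≡ 92
92^2 ≡ 71
92^3 ≡ 101
92^4 ≡ 27
92^6 ≡ 64
92^9 ≡ 33
92^12 ≡ 63
92^18 ≡ 108
92^27 ≡ 76
92^36 ≡ 1
Therefore the multiplicative order of 92 modulo 109 is 36.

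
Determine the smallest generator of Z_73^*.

φ(73) = 73 − 1 = 72 = 2^3 · 3^2.
g is a primitive root iff g^(72/q) ≢ 1 (mod 73) for each prime q ∈ {2, 3}.
g = 2: 2^36 ≡ 1 — hits 1, so not a primitive root.
g = 3: 3^36 ≡ 1 — hits 1, so not a primitive root.
g = 4: 4^36 ≡ 1 — hits 1, so not a primitive root.
g = 5: 5^36 ≡ 72; 5^24 ≡ 8 — none is 1, so 5 is a primitive root.
So 5 is the smallest generator of (Z/73Z)^×.

5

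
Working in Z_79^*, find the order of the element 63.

78

ord(63) | φ(79) = 79 − 1 = 78 = 2 · 3 · 13.
Divisors of 78: 1, 2, 3, 6, 13, 26, 39, 78.
Test each divisor d:
63^1 ≡ 63 (mod 79)
63^2 ≡ 19 (mod 79)
63^3 ≡ 12 (mod 79)
63^6 ≡ 65 (mod 79)
63^13 ≡ 24 (mod 79)
63^26 ≡ 23 (mod 79)
63^39 ≡ 78 (mod 79)
63^78 ≡ 1 (mod 79) ✓
Therefore the multiplicative order of 63 modulo 79 is 78.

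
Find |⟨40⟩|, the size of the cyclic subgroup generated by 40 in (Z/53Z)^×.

26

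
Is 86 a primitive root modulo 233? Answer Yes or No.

Yes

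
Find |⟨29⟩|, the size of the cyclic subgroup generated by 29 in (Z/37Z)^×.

12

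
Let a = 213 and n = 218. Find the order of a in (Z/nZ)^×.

54

By Lagrange's theorem, ord_218(213) divides φ(218) = φ(2)·φ(109) = 1·108 = 108 = 2^2 · 3^3.
Divisors of 108: 1, 2, 3, 4, 6, 9, 12, 18, 27, 36, 54, 108.
Compute 213^d (mod 218) for the divisors d until we hit 1:
213^1 ≡ 213 (mod 218)
213^2 ≡ 25 (mod 218)
213^3 ≡ 93 (mod 218)
213^4 ≡ 189 (mod 218)
213^6 ≡ 147 (mod 218)
213^9 ≡ 155 (mod 218)
213^12 ≡ 27 (mod 218)
213^18 ≡ 45 (mod 218)
213^27 ≡ 217 (mod 218)
213^36 ≡ 63 (mod 218)
213^54 ≡ 1 (mod 218) ✓
So ord_218(213) = 54.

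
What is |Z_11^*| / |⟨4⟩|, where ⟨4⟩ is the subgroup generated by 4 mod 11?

2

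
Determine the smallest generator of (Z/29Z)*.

2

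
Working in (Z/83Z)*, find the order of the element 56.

82

Since 56 ∈ (Z/83Z)^×, its order divides φ(83) = 83 − 1 = 82 = 2 · 41.
Divisors of 82: 1, 2, 41, 82.
Check 56^d mod 83 for each divisor in increasing order:
56^1 ≡ 56 (mod 83)
56^2 ≡ 65 (mod 83)
56^41 ≡ 82 (mod 83)
56^82 ≡ 1 (mod 83) ✓
So ord_83(56) = 82.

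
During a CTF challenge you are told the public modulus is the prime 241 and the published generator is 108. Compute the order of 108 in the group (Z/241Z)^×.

120

ord(108) | φ(241) = 241 − 1 = 240 = 2^4 · 3 · 5.
Divisors of 240: 1, 2, 3, 4, 5, 6, 8, 10, 12, 15, 16, 20, 24, 30, 40, 48, 60, 80, 120, 240.
Compute 108^d (mod 241) for the divisors d until we hit 1:
108^1 ≡ 108 (mod 241)
108^2 ≡ 96 (mod 241)
108^3 ≡ 5 (mod 241)
108^4 ≡ 58 (mod 241)
108^5 ≡ 239 (mod 241)
108^6 ≡ 25 (mod 241)
108^8 ≡ 231 (mod 241)
108^10 ≡ 4 (mod 241)
108^12 ≡ 143 (mod 241)
108^15 ≡ 233 (mod 241)
108^16 ≡ 100 (mod 241)
108^20 ≡ 16 (mod 241)
108^24 ≡ 205 (mod 241)
108^30 ≡ 64 (mod 241)
108^40 ≡ 15 (mod 241)
108^48 ≡ 91 (mod 241)
108^60 ≡ 240 (mod 241)
108^80 ≡ 225 (mod 241)
108^120 ≡ 1 (mod 241) ✓
The smallest such exponent is 120, so the order of 108 is 120.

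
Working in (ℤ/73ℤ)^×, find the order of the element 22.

8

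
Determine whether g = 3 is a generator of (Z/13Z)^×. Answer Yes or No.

No

φ(13) = 13 − 1 = 12 = 2^2 · 3.
An element g generates (Z/13Z)^× iff g^(12/q) ≢ 1 (mod 13) for each prime q ∈ {2, 3}.
3^6 ≡ 1 (mod 13)  [q = 2: ≡ 1 ✗]
3^4 ≡ 3 (mod 13)  [q = 3: ≢ 1 ✓]
The check at q = 2 fails, so 3 generates a proper subgroup.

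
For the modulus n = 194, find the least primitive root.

5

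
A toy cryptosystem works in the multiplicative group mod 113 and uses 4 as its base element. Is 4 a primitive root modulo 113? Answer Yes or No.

φ(113) = 113 − 1 = 112 = 2^4 · 7.
4 is a primitive root mod 113 iff 4^(φ(113)/q) ≢ 1 for every prime q | φ(113), i.e. q ∈ {2, 7}.
4^56 ≡ 1 (mod 113)  [q = 2: ≡ 1 ✗]
4^16 ≡ 16 (mod 113)  [q = 7: ≢ 1 ✓]
The check at q = 2 fails, so 4 generates a proper subgroup.

No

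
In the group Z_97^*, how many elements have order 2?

φ(97) = 97 − 1 = 96 = 2^5 · 3.
In a cyclic group of order 96, there are φ(d) elements of order d for each divisor d of 96, and zero for non-divisors.
2 | 96, and φ(2) = 2 − 1 = 1.

1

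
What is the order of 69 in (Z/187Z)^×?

5

Since 69 ∈ (Z/187Z)^×, its order divides φ(187) = φ(11·17) = (11−1)·(17−1) = 10·16 = 160 = 2^5 · 5.
Divisors of 160: 1, 2, 4, 5, 8, 10, 16, 20, 32, 40, 80, 160.
Test each divisor d:
69^1 ≡ 69 (mod 187)
69^2 ≡ 86 (mod 187)
69^4 ≡ 103 (mod 187)
69^5 ≡ 1 (mod 187) ✓
The smallest such exponent is 5, so the order of 69 is 5.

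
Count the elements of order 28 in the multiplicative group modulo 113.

12

φ(113) = 113 − 1 = 112 = 2^4 · 7.
Since (Z/113Z)^× is cyclic of order 112, the number of elements of order d is φ(d) when d | 112 and 0 otherwise.
28 = 2^2 · 7 divides 112, and φ(28) = 12.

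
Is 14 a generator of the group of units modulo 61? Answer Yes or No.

φ(61) = 61 − 1 = 60 = 2^2 · 3 · 5.
14 is a primitive root mod 61 iff 14^(φ(61)/q) ≢ 1 for every prime q | φ(61), i.e. q ∈ {2, 3, 5}.
14^30 ≡ 1 (mod 61)  [q = 2: ≡ 1 ✗]
14^20 ≡ 13 (mod 61)  [q = 3: ≢ 1 ✓]
14^12 ≡ 1 (mod 61)  [q = 5: ≡ 1 ✗]
14^30 ≡ 1 shows ord(14) | 30, strictly less than φ(61); not a primitive root.

No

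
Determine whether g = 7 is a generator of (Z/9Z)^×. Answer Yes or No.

φ(9) = φ(3^2) = 3·(3−1) = 6 = 2 · 3.
Test 7^(6/q) mod 9 for each prime factor q of 6:
7^3 ≡ 1 (mod 9)  [q = 2: ≡ 1 ✗]
7^2 ≡ 4 (mod 9)  [q = 3: ≢ 1 ✓]
Since 7^3 ≡ 1, the order of 7 divides 3 < 6, so 7 is not a primitive root.

No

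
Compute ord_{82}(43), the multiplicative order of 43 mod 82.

20

By Lagrange's theorem, ord_82(43) divides φ(82) = φ(2)·φ(41) = 1·40 = 40 = 2^3 · 5.
Divisors of 40: 1, 2, 4, 5, 8, 10, 20, 40.
Test each divisor d:
43^1 ≡ 43
43^2 ≡ 45
43^4 ≡ 57
43^5 ≡ 73
43^8 ≡ 51
43^10 ≡ 81
43^20 ≡ 1
Hence ord(43) = 20.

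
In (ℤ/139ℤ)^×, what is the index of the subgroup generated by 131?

ord(131) | φ(139) = 139 − 1 = 138 = 2 · 3 · 23.
Divisors of 138: 1, 2, 3, 6, 23, 46, 69, 138.
Test each divisor d:
131^1 ≡ 131
131^2 ≡ 64
131^3 ≡ 44
131^6 ≡ 129
131^23 ≡ 1
So ord_139(131) = 23, hence |⟨131⟩| = 23.
Index = |(Z/139Z)^×| / |⟨131⟩| = 138 / 23 = 6.

6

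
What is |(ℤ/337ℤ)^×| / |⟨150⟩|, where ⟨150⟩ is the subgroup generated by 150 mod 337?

12

ord(150) | φ(337) = 337 − 1 = 336 = 2^4 · 3 · 7.
Divisors of 336: 1, 2, 3, 4, 6, 7, 8, 12, 14, 16, 21, 24, 28, 42, 48, 56, 84, 112, 168, 336.
Compute 150^d (mod 337) for the divisors d until we hit 1:
150^1 ≡ 150 (mod 337)
150^2 ≡ 258 (mod 337)
150^3 ≡ 282 (mod 337)
150^4 ≡ 175 (mod 337)
150^6 ≡ 329 (mod 337)
150^7 ≡ 148 (mod 337)
150^8 ≡ 295 (mod 337)
150^12 ≡ 64 (mod 337)
150^14 ≡ 336 (mod 337)
150^16 ≡ 79 (mod 337)
150^21 ≡ 189 (mod 337)
150^24 ≡ 52 (mod 337)
150^28 ≡ 1 (mod 337) ✓
So ord_337(150) = 28, hence |⟨150⟩| = 28.
[(Z/337Z)^× : ⟨150⟩] = 336/28 = 12.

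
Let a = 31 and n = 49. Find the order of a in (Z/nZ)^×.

6

ord(31) | φ(49) = φ(7^2) = 7·(7−1) = 42 = 2 · 3 · 7.
Divisors of 42: 1, 2, 3, 6, 7, 14, 21, 42.
Test each divisor d:
31^1 ≡ 31
31^2 ≡ 30
31^3 ≡ 48
31^6 ≡ 1
Hence ord(31) = 6.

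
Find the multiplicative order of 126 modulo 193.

32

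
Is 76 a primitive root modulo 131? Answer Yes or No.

φ(131) = 131 − 1 = 130 = 2 · 5 · 13.
It suffices to check that the order of 76 is not a proper divisor of 130: compute 76^(130/q) for q ∈ {2, 5, 13}.
76^65 ≡ 130 (mod 131)  [q = 2: ≢ 1 ✓]
76^26 ≡ 58 (mod 131)  [q = 5: ≢ 1 ✓]
76^10 ≡ 63 (mod 131)  [q = 13: ≢ 1 ✓]
All checks pass, so 76 has order 130 and is a primitive root modulo 131.

Yes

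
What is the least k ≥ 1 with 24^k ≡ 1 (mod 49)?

By Lagrange's theorem, ord_49(24) divides φ(49) = φ(7^2) = 7·(7−1) = 42 = 2 · 3 · 7.
Divisors of 42: 1, 2, 3, 6, 7, 14, 21, 42.
Test each divisor d:
24^1 ≡ 24 (mod 49)
24^2 ≡ 37 (mod 49)
24^3 ≡ 6 (mod 49)
24^6 ≡ 36 (mod 49)
24^7 ≡ 31 (mod 49)
24^14 ≡ 30 (mod 49)
24^21 ≡ 48 (mod 49)
24^42 ≡ 1 (mod 49) ✓
So ord_49(24) = 42.

42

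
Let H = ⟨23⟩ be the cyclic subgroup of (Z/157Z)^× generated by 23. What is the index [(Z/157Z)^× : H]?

ord(23) | φ(157) = 157 − 1 = 156 = 2^2 · 3 · 13.
Divisors of 156: 1, 2, 3, 4, 6, 12, 13, 26, 39, 52, 78, 156.
Check 23^d mod 157 for each divisor in increasing order:
23^1 ≡ 23 (mod 157)
23^2 ≡ 58 (mod 157)
23^3 ≡ 78 (mod 157)
23^4 ≡ 67 (mod 157)
23^6 ≡ 118 (mod 157)
23^12 ≡ 108 (mod 157)
23^13 ≡ 129 (mod 157)
23^26 ≡ 156 (mod 157)
23^39 ≡ 28 (mod 157)
23^52 ≡ 1 (mod 157) ✓
Thus |⟨23⟩| = ord(23) = 52.
The index is φ(157) / ord(23) = 156 / 52 = 3.

3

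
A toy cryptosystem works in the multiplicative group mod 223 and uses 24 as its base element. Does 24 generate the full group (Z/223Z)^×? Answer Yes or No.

φ(223) = 223 − 1 = 222 = 2 · 3 · 37.
Test 24^(222/q) mod 223 for each prime factor q of 222:
24^111 ≡ 222 (mod 223)  [q = 2: ≢ 1 ✓]
24^74 ≡ 183 (mod 223)  [q = 3: ≢ 1 ✓]
24^6 ≡ 4 (mod 223)  [q = 37: ≢ 1 ✓]
Every test exponent gives a nontrivial residue, hence 24 generates the full group.

Yes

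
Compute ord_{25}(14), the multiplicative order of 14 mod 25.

10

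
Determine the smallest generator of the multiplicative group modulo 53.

2

φ(53) = 53 − 1 = 52 = 2^2 · 13.
g is a primitive root iff g^(52/q) ≢ 1 (mod 53) for each prime q ∈ {2, 13}.
g = 2: 2^26 ≡ 52; 2^4 ≡ 16 — none is 1, so 2 is a primitive root.
So 2 is the smallest generator of (Z/53Z)^×.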